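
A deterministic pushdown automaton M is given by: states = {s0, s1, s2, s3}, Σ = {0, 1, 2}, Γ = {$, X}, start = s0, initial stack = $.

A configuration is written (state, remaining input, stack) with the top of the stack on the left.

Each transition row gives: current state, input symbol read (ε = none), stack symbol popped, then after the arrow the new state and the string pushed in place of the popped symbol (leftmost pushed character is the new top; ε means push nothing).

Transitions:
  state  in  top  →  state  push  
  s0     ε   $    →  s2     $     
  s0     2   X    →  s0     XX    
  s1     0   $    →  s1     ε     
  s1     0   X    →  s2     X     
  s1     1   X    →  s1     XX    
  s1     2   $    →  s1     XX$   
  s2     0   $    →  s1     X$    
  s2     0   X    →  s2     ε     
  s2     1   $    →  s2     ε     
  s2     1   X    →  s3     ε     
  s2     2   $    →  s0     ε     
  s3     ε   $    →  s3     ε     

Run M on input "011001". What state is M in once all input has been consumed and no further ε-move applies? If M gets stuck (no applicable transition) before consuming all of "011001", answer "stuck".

(s0, 011001, $) ⊢ (s2, 011001, $) ⊢ (s1, 11001, X$) ⊢ (s1, 1001, XX$) ⊢ (s1, 001, XXX$) ⊢ (s2, 01, XXX$) ⊢ (s2, 1, XX$) ⊢ (s3, ε, X$)
All input consumed; M is in state s3.

s3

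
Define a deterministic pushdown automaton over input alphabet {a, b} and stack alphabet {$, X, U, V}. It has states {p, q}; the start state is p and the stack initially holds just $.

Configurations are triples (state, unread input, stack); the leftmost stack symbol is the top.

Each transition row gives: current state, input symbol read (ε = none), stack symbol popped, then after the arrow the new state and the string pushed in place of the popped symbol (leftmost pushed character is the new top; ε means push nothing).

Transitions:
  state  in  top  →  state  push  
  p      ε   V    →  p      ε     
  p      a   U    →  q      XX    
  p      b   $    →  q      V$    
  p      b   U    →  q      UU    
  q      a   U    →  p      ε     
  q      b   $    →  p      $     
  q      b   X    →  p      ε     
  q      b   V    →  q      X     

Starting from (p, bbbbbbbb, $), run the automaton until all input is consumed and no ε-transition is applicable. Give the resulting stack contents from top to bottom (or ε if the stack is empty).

(p, bbbbbbbb, $)
  read b, top $: go to q, push V$ → (q, bbbbbbb, V$)
  read b, top V: go to q, push X → (q, bbbbbb, X$)
  read b, top X: go to p, push ε → (p, bbbbb, $)
  read b, top $: go to q, push V$ → (q, bbbb, V$)
  read b, top V: go to q, push X → (q, bbb, X$)
  read b, top X: go to p, push ε → (p, bb, $)
  read b, top $: go to q, push V$ → (q, b, V$)
  read b, top V: go to q, push X → (q, ε, X$)
All input consumed in state q with stack X$.

X$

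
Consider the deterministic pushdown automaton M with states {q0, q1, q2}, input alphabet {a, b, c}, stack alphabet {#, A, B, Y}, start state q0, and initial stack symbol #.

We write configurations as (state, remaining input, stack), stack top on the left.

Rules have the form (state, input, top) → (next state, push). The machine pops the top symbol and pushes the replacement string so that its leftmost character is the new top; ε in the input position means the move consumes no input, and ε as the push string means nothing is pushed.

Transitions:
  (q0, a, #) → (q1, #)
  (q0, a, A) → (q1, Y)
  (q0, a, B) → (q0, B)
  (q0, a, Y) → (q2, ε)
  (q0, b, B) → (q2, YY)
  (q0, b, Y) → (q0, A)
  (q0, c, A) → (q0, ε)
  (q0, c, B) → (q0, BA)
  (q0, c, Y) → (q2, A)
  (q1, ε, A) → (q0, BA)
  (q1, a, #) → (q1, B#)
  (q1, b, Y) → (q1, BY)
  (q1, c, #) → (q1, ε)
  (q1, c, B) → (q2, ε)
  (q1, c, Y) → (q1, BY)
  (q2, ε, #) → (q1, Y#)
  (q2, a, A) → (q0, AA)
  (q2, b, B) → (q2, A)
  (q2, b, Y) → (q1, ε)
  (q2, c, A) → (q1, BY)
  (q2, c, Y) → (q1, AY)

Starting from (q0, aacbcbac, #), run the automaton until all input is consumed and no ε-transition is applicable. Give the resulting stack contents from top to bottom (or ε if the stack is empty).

Y#

(q0, aacbcbac, #)
  read a, top #: go to q1, push # → (q1, acbcbac, #)
  read a, top #: go to q1, push B# → (q1, cbcbac, B#)
  read c, top B: go to q2, push ε → (q2, bcbac, #)
  ε-move, top #: go to q1, push Y# → (q1, bcbac, Y#)
  read b, top Y: go to q1, push BY → (q1, cbac, BY#)
  read c, top B: go to q2, push ε → (q2, bac, Y#)
  read b, top Y: go to q1, push ε → (q1, ac, #)
  read a, top #: go to q1, push B# → (q1, c, B#)
  read c, top B: go to q2, push ε → (q2, ε, #)
  ε-move, top #: go to q1, push Y# → (q1, ε, Y#)
All input consumed in state q1 with stack Y#.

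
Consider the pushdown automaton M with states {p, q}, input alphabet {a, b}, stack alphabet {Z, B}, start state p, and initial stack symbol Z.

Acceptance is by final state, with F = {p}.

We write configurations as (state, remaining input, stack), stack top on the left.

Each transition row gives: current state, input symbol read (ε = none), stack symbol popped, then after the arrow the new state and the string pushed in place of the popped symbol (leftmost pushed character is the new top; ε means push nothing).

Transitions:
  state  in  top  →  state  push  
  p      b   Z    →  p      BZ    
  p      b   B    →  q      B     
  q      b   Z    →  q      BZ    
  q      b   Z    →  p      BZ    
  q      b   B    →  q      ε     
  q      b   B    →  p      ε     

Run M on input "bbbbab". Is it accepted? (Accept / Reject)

Reject

No computation consumes all input and reaches a final state.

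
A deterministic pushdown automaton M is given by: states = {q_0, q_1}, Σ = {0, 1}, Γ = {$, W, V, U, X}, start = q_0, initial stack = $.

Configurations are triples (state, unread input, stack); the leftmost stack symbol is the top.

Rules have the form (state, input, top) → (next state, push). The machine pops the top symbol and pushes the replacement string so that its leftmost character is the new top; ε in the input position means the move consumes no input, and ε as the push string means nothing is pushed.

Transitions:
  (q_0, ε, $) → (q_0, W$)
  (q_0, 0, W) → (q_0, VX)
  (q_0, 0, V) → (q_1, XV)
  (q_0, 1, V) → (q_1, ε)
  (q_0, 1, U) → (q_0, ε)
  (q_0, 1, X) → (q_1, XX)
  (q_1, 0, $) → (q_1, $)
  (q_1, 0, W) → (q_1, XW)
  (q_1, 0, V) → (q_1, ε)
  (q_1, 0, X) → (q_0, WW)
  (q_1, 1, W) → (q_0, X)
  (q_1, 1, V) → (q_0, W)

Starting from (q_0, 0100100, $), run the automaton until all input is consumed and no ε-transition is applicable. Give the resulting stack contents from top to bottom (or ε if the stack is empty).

VXWW$

(q_0, 0100100, $) ⊢ (q_0, 0100100, W$) ⊢ (q_0, 100100, VX$) ⊢ (q_1, 00100, X$) ⊢ (q_0, 0100, WW$) ⊢ (q_0, 100, VXW$) ⊢ (q_1, 00, XW$) ⊢ (q_0, 0, WWW$) ⊢ (q_0, ε, VXWW$)
All input consumed in state q_0 with stack VXWW$.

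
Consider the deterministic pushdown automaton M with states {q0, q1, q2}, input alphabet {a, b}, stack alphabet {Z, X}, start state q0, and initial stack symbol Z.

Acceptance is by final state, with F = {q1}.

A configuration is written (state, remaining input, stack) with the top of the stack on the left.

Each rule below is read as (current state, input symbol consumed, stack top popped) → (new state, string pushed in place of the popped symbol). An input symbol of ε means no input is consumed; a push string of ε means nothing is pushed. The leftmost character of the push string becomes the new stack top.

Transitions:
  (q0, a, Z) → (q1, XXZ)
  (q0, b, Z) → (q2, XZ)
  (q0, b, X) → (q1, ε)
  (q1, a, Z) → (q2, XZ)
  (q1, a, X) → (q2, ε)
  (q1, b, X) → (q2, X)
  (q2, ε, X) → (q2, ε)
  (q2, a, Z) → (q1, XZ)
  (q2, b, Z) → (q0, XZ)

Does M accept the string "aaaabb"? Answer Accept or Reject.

Accept

(q0, aaaabb, Z)
  read a, top Z: go to q1, push XXZ → (q1, aaabb, XXZ)
  read a, top X: go to q2, push ε → (q2, aabb, XZ)
  ε-move, top X: go to q2, push ε → (q2, aabb, Z)
  read a, top Z: go to q1, push XZ → (q1, abb, XZ)
  read a, top X: go to q2, push ε → (q2, bb, Z)
  read b, top Z: go to q0, push XZ → (q0, b, XZ)
  read b, top X: go to q1, push ε → (q1, ε, Z)
All input consumed; state q1 ∈ F.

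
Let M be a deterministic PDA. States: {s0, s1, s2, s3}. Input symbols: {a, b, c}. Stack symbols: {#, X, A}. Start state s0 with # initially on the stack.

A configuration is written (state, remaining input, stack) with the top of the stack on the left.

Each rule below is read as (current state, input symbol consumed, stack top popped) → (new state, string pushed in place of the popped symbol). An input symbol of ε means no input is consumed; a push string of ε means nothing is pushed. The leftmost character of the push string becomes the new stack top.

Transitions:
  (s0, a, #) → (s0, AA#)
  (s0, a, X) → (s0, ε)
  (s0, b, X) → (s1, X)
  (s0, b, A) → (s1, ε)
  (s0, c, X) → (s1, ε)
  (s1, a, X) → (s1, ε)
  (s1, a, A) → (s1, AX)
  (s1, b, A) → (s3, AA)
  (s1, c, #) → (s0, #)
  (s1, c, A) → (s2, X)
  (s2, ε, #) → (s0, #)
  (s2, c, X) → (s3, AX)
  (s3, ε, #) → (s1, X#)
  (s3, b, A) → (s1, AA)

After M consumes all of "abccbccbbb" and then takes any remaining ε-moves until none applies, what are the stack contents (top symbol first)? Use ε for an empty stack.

AAAAXAX#

(s0, abccbccbbb, #) ⊢ (s0, bccbccbbb, AA#) ⊢ (s1, ccbccbbb, A#) ⊢ (s2, cbccbbb, X#) ⊢ (s3, bccbbb, AX#) ⊢ (s1, ccbbb, AAX#) ⊢ (s2, cbbb, XAX#) ⊢ (s3, bbb, AXAX#) ⊢ (s1, bb, AAXAX#) ⊢ (s3, b, AAAXAX#) ⊢ (s1, ε, AAAAXAX#)
All input consumed in state s1 with stack AAAAXAX#.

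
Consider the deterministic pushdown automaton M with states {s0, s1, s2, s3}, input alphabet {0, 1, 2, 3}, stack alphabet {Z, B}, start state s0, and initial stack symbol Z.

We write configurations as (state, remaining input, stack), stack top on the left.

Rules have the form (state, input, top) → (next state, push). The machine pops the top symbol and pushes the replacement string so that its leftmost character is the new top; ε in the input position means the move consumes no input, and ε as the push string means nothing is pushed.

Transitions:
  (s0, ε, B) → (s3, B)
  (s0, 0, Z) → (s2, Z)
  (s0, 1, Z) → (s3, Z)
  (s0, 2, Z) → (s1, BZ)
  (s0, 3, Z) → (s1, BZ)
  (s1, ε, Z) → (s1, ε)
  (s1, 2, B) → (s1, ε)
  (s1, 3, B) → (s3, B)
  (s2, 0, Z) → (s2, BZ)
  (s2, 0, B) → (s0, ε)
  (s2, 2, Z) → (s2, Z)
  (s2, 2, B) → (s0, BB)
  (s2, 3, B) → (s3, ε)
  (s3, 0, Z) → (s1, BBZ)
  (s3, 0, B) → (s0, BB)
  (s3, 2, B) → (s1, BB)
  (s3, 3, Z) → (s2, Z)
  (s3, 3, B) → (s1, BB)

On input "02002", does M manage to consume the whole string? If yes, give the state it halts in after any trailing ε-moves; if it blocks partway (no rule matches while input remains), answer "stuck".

(s0, 02002, Z) ⊢ (s2, 2002, Z) ⊢ (s2, 002, Z) ⊢ (s2, 02, BZ) ⊢ (s0, 2, Z) ⊢ (s1, ε, BZ)
All input consumed; M is in state s1.

s1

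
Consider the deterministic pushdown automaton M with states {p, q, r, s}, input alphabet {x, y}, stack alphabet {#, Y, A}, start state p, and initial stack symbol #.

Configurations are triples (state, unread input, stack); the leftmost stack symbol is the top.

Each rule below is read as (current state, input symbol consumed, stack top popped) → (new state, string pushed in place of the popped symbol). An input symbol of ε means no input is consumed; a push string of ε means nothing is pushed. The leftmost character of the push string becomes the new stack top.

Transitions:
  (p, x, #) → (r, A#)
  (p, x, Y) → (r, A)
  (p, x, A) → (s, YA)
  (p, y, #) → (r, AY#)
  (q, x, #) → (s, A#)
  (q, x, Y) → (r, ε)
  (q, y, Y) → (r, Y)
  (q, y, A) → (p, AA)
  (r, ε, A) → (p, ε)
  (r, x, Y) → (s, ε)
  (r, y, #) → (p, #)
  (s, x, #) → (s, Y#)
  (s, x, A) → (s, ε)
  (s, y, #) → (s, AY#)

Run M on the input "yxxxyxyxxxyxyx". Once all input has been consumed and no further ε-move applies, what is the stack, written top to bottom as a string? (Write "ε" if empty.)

(p, yxxxyxyxxxyxyx, #) ⊢ (r, xxxyxyxxxyxyx, AY#) ⊢ (p, xxxyxyxxxyxyx, Y#) ⊢ (r, xxyxyxxxyxyx, A#) ⊢ (p, xxyxyxxxyxyx, #) ⊢ (r, xyxyxxxyxyx, A#) ⊢ (p, xyxyxxxyxyx, #) ⊢ (r, yxyxxxyxyx, A#) ⊢ (p, yxyxxxyxyx, #) ⊢ (r, xyxxxyxyx, AY#) ⊢ (p, xyxxxyxyx, Y#) ⊢ (r, yxxxyxyx, A#) ⊢ (p, yxxxyxyx, #) ⊢ (r, xxxyxyx, AY#) ⊢ (p, xxxyxyx, Y#) ⊢ (r, xxyxyx, A#) ⊢ (p, xxyxyx, #) ⊢ (r, xyxyx, A#) ⊢ (p, xyxyx, #) ⊢ (r, yxyx, A#) ⊢ (p, yxyx, #) ⊢ (r, xyx, AY#) ⊢ (p, xyx, Y#) ⊢ (r, yx, A#) ⊢ (p, yx, #) ⊢ (r, x, AY#) ⊢ (p, x, Y#) ⊢ (r, ε, A#) ⊢ (p, ε, #)
All input consumed in state p with stack #.

#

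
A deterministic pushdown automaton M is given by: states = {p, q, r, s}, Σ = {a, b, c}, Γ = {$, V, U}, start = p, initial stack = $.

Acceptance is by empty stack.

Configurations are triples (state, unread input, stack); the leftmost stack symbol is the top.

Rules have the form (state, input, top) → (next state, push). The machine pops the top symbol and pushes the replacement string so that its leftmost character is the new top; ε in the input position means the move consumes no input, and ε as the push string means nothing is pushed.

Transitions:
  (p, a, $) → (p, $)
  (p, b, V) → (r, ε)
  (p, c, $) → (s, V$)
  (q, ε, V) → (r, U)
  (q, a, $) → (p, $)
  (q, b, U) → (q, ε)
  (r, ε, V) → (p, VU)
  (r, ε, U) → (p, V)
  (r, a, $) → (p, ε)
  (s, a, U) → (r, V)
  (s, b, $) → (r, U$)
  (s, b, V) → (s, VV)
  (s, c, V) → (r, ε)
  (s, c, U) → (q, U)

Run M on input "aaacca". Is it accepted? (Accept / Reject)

(p, aaacca, $) ⊢ (p, aacca, $) ⊢ (p, acca, $) ⊢ (p, cca, $) ⊢ (s, ca, V$) ⊢ (r, a, $) ⊢ (p, ε, ε)
All input consumed and the stack is empty.

Accept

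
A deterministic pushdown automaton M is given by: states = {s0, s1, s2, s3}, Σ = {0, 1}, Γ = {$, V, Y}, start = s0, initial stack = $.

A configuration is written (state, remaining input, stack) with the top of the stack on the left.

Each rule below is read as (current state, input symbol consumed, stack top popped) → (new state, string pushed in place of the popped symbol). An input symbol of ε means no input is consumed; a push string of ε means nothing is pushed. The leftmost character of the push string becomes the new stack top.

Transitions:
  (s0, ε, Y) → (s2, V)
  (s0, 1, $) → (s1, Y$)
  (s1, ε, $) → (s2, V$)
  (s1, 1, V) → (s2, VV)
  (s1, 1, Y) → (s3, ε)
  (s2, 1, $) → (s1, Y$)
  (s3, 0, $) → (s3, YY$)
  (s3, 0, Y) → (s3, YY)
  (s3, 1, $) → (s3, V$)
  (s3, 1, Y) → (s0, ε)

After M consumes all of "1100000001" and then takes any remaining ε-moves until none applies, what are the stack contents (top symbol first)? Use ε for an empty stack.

(s0, 1100000001, $)
  read 1, top $: go to s1, push Y$ → (s1, 100000001, Y$)
  read 1, top Y: go to s3, push ε → (s3, 00000001, $)
  read 0, top $: go to s3, push YY$ → (s3, 0000001, YY$)
  read 0, top Y: go to s3, push YY → (s3, 000001, YYY$)
  read 0, top Y: go to s3, push YY → (s3, 00001, YYYY$)
  read 0, top Y: go to s3, push YY → (s3, 0001, YYYYY$)
  read 0, top Y: go to s3, push YY → (s3, 001, YYYYYY$)
  read 0, top Y: go to s3, push YY → (s3, 01, YYYYYYY$)
  read 0, top Y: go to s3, push YY → (s3, 1, YYYYYYYY$)
  read 1, top Y: go to s0, push ε → (s0, ε, YYYYYYY$)
  ε-move, top Y: go to s2, push V → (s2, ε, VYYYYYY$)
All input consumed in state s2 with stack VYYYYYY$.

VYYYYYY$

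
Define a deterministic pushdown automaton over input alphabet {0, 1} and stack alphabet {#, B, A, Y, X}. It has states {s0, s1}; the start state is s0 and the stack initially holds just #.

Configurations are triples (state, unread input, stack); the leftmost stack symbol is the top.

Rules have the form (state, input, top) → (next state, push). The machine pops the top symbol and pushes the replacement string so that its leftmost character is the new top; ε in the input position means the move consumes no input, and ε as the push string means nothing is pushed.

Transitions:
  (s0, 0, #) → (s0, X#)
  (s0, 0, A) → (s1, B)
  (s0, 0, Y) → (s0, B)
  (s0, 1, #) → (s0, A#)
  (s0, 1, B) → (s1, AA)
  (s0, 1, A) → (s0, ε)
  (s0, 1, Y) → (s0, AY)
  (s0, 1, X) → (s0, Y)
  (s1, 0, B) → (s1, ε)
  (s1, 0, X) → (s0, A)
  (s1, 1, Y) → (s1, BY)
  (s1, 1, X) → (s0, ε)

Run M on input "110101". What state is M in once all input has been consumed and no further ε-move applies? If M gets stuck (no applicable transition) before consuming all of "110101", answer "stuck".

(s0, 110101, #)
  read 1, top #: go to s0, push A# → (s0, 10101, A#)
  read 1, top A: go to s0, push ε → (s0, 0101, #)
  read 0, top #: go to s0, push X# → (s0, 101, X#)
  read 1, top X: go to s0, push Y → (s0, 01, Y#)
  read 0, top Y: go to s0, push B → (s0, 1, B#)
  read 1, top B: go to s1, push AA → (s1, ε, AA#)
All input consumed; M is in state s1.

s1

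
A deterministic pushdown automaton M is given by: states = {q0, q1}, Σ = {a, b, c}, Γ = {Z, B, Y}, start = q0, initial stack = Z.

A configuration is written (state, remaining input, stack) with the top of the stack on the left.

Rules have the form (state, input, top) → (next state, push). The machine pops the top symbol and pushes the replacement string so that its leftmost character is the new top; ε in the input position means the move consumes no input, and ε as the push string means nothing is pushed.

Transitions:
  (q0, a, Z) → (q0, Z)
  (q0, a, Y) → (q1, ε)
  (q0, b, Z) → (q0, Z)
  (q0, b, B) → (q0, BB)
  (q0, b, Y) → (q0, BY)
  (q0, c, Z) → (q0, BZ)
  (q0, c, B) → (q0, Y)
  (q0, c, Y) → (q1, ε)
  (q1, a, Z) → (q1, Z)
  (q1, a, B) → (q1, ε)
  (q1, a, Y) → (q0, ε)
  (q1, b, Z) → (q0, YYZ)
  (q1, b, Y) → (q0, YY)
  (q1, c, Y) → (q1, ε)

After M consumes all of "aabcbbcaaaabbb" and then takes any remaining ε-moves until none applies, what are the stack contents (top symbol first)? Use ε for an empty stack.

BBYYZ

(q0, aabcbbcaaaabbb, Z)
  read a, top Z: go to q0, push Z → (q0, abcbbcaaaabbb, Z)
  read a, top Z: go to q0, push Z → (q0, bcbbcaaaabbb, Z)
  read b, top Z: go to q0, push Z → (q0, cbbcaaaabbb, Z)
  read c, top Z: go to q0, push BZ → (q0, bbcaaaabbb, BZ)
  read b, top B: go to q0, push BB → (q0, bcaaaabbb, BBZ)
  read b, top B: go to q0, push BB → (q0, caaaabbb, BBBZ)
  read c, top B: go to q0, push Y → (q0, aaaabbb, YBBZ)
  read a, top Y: go to q1, push ε → (q1, aaabbb, BBZ)
  read a, top B: go to q1, push ε → (q1, aabbb, BZ)
  read a, top B: go to q1, push ε → (q1, abbb, Z)
  read a, top Z: go to q1, push Z → (q1, bbb, Z)
  read b, top Z: go to q0, push YYZ → (q0, bb, YYZ)
  read b, top Y: go to q0, push BY → (q0, b, BYYZ)
  read b, top B: go to q0, push BB → (q0, ε, BBYYZ)
All input consumed in state q0 with stack BBYYZ.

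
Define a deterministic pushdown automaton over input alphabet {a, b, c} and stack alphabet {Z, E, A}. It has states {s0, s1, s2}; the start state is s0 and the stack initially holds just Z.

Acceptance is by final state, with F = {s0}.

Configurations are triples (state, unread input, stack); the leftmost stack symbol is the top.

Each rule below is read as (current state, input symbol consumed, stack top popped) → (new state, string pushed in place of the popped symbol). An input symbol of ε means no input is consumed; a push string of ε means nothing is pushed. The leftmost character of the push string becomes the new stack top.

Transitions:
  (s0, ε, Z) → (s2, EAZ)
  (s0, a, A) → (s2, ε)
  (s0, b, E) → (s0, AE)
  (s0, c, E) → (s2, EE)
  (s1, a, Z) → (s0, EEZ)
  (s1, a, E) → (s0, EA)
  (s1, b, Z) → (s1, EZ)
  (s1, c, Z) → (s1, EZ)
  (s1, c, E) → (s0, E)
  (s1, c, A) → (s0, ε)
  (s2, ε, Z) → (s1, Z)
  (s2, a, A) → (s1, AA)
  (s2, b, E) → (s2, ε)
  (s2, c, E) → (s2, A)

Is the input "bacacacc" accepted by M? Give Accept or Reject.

Reject

(s0, bacacacc, Z)
  ε-move, top Z: go to s2, push EAZ → (s2, bacacacc, EAZ)
  read b, top E: go to s2, push ε → (s2, acacacc, AZ)
  read a, top A: go to s1, push AA → (s1, cacacc, AAZ)
  read c, top A: go to s0, push ε → (s0, acacc, AZ)
  read a, top A: go to s2, push ε → (s2, cacc, Z)
  ε-move, top Z: go to s1, push Z → (s1, cacc, Z)
  read c, top Z: go to s1, push EZ → (s1, acc, EZ)
  read a, top E: go to s0, push EA → (s0, cc, EAZ)
  read c, top E: go to s2, push EE → (s2, c, EEAZ)
  read c, top E: go to s2, push A → (s2, ε, AEAZ)
All input consumed; state s2 ∉ F and no further ε-move applies.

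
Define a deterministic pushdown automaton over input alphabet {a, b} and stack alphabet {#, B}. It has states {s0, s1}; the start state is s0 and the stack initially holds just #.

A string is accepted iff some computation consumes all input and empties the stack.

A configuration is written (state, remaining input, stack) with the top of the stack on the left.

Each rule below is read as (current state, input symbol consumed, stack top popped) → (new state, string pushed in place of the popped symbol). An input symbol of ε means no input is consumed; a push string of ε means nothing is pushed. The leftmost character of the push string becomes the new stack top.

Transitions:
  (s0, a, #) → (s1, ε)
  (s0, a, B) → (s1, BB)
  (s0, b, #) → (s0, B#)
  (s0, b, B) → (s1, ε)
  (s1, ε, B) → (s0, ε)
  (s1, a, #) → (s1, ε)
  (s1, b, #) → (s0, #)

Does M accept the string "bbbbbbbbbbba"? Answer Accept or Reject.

Accept

(s0, bbbbbbbbbbba, #) ⊢ (s0, bbbbbbbbbba, B#) ⊢ (s1, bbbbbbbbba, #) ⊢ (s0, bbbbbbbba, #) ⊢ (s0, bbbbbbba, B#) ⊢ (s1, bbbbbba, #) ⊢ (s0, bbbbba, #) ⊢ (s0, bbbba, B#) ⊢ (s1, bbba, #) ⊢ (s0, bba, #) ⊢ (s0, ba, B#) ⊢ (s1, a, #) ⊢ (s1, ε, ε)
All input consumed and the stack is empty.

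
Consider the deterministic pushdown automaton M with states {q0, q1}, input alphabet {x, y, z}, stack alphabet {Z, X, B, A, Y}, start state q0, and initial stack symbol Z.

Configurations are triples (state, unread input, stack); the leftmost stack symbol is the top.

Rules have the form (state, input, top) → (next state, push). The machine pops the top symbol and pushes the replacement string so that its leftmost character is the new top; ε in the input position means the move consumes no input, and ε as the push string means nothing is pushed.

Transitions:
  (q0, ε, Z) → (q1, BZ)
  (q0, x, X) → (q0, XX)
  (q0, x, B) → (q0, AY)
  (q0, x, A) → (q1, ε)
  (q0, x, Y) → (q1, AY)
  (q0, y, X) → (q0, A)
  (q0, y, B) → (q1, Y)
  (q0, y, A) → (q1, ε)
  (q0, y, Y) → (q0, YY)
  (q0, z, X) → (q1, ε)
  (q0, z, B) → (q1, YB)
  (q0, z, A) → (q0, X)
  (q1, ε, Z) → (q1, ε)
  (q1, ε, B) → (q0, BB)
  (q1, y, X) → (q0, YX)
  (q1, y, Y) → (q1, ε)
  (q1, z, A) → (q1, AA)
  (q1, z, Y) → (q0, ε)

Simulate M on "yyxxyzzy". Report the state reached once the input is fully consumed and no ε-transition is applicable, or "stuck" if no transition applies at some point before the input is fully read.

(q0, yyxxyzzy, Z)
  ε-move, top Z: go to q1, push BZ → (q1, yyxxyzzy, BZ)
  ε-move, top B: go to q0, push BB → (q0, yyxxyzzy, BBZ)
  read y, top B: go to q1, push Y → (q1, yxxyzzy, YBZ)
  read y, top Y: go to q1, push ε → (q1, xxyzzy, BZ)
  ε-move, top B: go to q0, push BB → (q0, xxyzzy, BBZ)
  read x, top B: go to q0, push AY → (q0, xyzzy, AYBZ)
  read x, top A: go to q1, push ε → (q1, yzzy, YBZ)
  read y, top Y: go to q1, push ε → (q1, zzy, BZ)
  ε-move, top B: go to q0, push BB → (q0, zzy, BBZ)
  read z, top B: go to q1, push YB → (q1, zy, YBBZ)
  read z, top Y: go to q0, push ε → (q0, y, BBZ)
  read y, top B: go to q1, push Y → (q1, ε, YBZ)
All input consumed; M is in state q1.

q1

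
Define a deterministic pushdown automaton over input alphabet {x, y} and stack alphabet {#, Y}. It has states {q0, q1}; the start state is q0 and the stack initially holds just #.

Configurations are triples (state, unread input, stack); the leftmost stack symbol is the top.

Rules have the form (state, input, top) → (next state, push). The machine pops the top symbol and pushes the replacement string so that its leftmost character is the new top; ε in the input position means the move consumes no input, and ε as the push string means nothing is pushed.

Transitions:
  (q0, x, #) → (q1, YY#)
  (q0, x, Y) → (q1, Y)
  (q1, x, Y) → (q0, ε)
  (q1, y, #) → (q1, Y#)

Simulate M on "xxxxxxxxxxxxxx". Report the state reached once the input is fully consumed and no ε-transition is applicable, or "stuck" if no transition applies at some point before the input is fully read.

(q0, xxxxxxxxxxxxxx, #) ⊢ (q1, xxxxxxxxxxxxx, YY#) ⊢ (q0, xxxxxxxxxxxx, Y#) ⊢ (q1, xxxxxxxxxxx, Y#) ⊢ (q0, xxxxxxxxxx, #) ⊢ (q1, xxxxxxxxx, YY#) ⊢ (q0, xxxxxxxx, Y#) ⊢ (q1, xxxxxxx, Y#) ⊢ (q0, xxxxxx, #) ⊢ (q1, xxxxx, YY#) ⊢ (q0, xxxx, Y#) ⊢ (q1, xxx, Y#) ⊢ (q0, xx, #) ⊢ (q1, x, YY#) ⊢ (q0, ε, Y#)
All input consumed; M is in state q0.

q0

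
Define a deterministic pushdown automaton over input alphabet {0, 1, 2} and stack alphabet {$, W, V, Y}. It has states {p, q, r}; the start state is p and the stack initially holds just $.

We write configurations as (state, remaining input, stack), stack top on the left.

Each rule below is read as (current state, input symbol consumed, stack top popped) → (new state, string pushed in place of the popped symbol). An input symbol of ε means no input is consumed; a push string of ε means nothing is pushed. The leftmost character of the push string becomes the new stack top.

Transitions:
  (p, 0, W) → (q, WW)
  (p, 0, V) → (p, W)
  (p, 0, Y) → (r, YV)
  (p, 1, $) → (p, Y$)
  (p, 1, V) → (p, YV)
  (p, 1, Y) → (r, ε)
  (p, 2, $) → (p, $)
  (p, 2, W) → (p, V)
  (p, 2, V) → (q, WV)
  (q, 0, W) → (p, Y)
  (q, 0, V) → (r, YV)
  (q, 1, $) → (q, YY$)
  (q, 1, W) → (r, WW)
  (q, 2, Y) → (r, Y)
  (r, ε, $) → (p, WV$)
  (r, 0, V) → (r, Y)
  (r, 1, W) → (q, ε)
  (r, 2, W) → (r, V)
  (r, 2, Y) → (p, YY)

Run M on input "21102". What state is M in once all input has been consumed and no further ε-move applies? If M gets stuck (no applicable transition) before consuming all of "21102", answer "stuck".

stuck

(p, 21102, $)
  read 2, top $: go to p, push $ → (p, 1102, $)
  read 1, top $: go to p, push Y$ → (p, 102, Y$)
  read 1, top Y: go to r, push ε → (r, 02, $)
  ε-move, top $: go to p, push WV$ → (p, 02, WV$)
  read 0, top W: go to q, push WW → (q, 2, WWV$)
No transition for (q, 2, top W); M blocks with input 2 remaining.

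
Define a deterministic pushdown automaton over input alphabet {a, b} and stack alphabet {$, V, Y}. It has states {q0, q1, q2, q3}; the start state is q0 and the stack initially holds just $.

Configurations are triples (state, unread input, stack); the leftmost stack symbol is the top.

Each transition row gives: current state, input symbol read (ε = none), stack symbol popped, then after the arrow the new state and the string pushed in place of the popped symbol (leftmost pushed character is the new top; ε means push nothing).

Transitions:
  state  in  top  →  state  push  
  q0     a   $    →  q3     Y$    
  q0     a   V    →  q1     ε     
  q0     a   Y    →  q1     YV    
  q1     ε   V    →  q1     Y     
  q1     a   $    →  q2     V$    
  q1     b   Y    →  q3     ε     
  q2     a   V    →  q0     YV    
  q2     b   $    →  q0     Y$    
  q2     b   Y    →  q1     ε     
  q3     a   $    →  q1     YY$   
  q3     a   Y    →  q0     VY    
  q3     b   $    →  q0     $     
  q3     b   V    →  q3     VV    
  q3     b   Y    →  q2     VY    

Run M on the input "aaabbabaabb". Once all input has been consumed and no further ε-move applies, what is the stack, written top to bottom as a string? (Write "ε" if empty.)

(q0, aaabbabaabb, $)
  read a, top $: go to q3, push Y$ → (q3, aabbabaabb, Y$)
  read a, top Y: go to q0, push VY → (q0, abbabaabb, VY$)
  read a, top V: go to q1, push ε → (q1, bbabaabb, Y$)
  read b, top Y: go to q3, push ε → (q3, babaabb, $)
  read b, top $: go to q0, push $ → (q0, abaabb, $)
  read a, top $: go to q3, push Y$ → (q3, baabb, Y$)
  read b, top Y: go to q2, push VY → (q2, aabb, VY$)
  read a, top V: go to q0, push YV → (q0, abb, YVY$)
  read a, top Y: go to q1, push YV → (q1, bb, YVVY$)
  read b, top Y: go to q3, push ε → (q3, b, VVY$)
  read b, top V: go to q3, push VV → (q3, ε, VVVY$)
All input consumed in state q3 with stack VVVY$.

VVVY$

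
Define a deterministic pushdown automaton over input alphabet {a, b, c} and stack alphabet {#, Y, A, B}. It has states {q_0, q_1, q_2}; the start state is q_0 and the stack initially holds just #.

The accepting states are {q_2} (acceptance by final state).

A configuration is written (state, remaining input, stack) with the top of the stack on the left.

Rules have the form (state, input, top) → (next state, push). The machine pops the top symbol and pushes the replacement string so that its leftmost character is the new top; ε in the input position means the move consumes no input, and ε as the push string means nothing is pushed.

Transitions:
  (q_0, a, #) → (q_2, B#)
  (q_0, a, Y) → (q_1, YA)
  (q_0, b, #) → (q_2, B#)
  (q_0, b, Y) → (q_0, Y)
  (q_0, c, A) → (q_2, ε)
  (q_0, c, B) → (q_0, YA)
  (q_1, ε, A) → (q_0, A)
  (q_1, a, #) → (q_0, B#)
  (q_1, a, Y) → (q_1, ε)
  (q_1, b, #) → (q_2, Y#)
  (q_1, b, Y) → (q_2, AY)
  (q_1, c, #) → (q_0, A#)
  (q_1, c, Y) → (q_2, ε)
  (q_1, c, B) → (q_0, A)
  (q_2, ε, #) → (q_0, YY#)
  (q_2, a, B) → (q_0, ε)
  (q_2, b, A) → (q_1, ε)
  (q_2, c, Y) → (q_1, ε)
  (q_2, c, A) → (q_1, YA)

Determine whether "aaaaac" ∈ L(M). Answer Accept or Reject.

Reject

(q_0, aaaaac, #) ⊢ (q_2, aaaac, B#) ⊢ (q_0, aaac, #) ⊢ (q_2, aac, B#) ⊢ (q_0, ac, #) ⊢ (q_2, c, B#)
No transition applies at (q_2, c, B#); input not fully consumed.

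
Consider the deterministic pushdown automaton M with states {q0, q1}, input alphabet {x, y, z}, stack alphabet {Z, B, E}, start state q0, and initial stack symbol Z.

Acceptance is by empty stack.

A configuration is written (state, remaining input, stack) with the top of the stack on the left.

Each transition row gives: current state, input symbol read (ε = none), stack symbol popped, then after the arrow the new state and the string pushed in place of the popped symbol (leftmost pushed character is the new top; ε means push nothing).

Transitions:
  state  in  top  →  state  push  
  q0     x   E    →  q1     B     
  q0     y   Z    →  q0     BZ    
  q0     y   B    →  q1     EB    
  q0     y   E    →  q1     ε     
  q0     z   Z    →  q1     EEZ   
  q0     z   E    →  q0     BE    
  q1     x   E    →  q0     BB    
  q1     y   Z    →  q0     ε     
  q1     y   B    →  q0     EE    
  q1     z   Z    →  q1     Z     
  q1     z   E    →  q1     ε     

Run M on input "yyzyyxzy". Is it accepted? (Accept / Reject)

(q0, yyzyyxzy, Z)
  read y, top Z: go to q0, push BZ → (q0, yzyyxzy, BZ)
  read y, top B: go to q1, push EB → (q1, zyyxzy, EBZ)
  read z, top E: go to q1, push ε → (q1, yyxzy, BZ)
  read y, top B: go to q0, push EE → (q0, yxzy, EEZ)
  read y, top E: go to q1, push ε → (q1, xzy, EZ)
  read x, top E: go to q0, push BB → (q0, zy, BBZ)
No transition applies at (q0, zy, BBZ); input not fully consumed.

Reject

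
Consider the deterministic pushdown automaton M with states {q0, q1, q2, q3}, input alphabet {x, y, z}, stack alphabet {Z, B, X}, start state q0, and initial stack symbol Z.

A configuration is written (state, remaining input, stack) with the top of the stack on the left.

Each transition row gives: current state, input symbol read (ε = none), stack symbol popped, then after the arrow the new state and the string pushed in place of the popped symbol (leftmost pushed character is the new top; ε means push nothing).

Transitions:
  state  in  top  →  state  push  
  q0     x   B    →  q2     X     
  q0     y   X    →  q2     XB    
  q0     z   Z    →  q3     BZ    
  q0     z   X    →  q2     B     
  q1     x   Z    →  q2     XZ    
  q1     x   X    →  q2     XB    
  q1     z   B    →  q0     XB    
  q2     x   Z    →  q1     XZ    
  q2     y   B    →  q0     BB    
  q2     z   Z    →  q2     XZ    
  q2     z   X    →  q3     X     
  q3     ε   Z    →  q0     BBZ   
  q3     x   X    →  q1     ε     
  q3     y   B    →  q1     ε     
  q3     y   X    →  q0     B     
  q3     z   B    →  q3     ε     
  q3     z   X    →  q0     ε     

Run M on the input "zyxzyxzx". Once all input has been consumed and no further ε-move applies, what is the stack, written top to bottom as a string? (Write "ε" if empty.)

Z

(q0, zyxzyxzx, Z)
  read z, top Z: go to q3, push BZ → (q3, yxzyxzx, BZ)
  read y, top B: go to q1, push ε → (q1, xzyxzx, Z)
  read x, top Z: go to q2, push XZ → (q2, zyxzx, XZ)
  read z, top X: go to q3, push X → (q3, yxzx, XZ)
  read y, top X: go to q0, push B → (q0, xzx, BZ)
  read x, top B: go to q2, push X → (q2, zx, XZ)
  read z, top X: go to q3, push X → (q3, x, XZ)
  read x, top X: go to q1, push ε → (q1, ε, Z)
All input consumed in state q1 with stack Z.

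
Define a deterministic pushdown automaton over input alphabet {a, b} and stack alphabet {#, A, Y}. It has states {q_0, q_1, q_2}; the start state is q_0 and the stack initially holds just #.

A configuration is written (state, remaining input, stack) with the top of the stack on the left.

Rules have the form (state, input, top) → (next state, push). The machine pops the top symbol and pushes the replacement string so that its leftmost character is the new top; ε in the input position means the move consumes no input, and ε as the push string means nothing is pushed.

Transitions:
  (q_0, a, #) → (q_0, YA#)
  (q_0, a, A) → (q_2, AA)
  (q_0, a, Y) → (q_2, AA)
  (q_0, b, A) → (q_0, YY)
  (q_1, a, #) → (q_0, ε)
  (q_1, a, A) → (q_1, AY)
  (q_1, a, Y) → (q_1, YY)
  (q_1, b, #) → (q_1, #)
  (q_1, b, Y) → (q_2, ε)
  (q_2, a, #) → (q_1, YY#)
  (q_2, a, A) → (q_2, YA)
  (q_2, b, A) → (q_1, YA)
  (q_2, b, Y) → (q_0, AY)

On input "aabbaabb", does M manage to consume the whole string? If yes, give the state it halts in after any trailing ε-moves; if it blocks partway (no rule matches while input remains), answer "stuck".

stuck

(q_0, aabbaabb, #) ⊢ (q_0, abbaabb, YA#) ⊢ (q_2, bbaabb, AAA#) ⊢ (q_1, baabb, YAAA#) ⊢ (q_2, aabb, AAA#) ⊢ (q_2, abb, YAAA#)
No transition for (q_2, a, top Y); M blocks with input abb remaining.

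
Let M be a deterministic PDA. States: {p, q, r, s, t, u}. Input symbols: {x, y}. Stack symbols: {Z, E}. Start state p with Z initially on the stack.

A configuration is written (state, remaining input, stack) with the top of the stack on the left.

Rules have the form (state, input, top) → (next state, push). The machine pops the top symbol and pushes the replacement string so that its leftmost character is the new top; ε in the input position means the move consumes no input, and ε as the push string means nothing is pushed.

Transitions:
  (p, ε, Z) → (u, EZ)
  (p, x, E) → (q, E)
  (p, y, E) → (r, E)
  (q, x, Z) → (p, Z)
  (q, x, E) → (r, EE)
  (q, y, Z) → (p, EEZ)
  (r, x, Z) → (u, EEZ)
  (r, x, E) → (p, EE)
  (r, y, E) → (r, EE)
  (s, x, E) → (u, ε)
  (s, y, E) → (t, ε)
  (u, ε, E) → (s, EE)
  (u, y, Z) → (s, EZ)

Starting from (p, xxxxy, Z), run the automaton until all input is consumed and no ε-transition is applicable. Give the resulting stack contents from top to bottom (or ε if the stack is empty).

(p, xxxxy, Z) ⊢ (u, xxxxy, EZ) ⊢ (s, xxxxy, EEZ) ⊢ (u, xxxy, EZ) ⊢ (s, xxxy, EEZ) ⊢ (u, xxy, EZ) ⊢ (s, xxy, EEZ) ⊢ (u, xy, EZ) ⊢ (s, xy, EEZ) ⊢ (u, y, EZ) ⊢ (s, y, EEZ) ⊢ (t, ε, EZ)
All input consumed in state t with stack EZ.

EZ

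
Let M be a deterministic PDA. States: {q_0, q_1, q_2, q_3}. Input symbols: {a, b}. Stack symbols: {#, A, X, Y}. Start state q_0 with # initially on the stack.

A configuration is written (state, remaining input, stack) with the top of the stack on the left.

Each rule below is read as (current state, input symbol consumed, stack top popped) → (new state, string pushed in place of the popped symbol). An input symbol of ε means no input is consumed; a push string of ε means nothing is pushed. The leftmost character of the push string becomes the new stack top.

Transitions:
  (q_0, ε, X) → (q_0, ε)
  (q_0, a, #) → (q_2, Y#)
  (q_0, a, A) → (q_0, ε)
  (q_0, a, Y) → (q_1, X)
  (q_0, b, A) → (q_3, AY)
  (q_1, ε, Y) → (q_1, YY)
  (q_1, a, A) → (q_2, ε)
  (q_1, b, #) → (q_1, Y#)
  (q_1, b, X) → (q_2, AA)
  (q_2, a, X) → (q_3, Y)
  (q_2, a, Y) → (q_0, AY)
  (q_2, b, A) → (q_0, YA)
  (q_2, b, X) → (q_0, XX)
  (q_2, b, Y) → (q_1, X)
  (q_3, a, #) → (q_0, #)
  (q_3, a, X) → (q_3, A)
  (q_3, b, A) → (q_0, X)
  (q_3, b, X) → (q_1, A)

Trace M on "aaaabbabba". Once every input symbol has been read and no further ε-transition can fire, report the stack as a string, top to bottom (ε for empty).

(q_0, aaaabbabba, #)
  read a, top #: go to q_2, push Y# → (q_2, aaabbabba, Y#)
  read a, top Y: go to q_0, push AY → (q_0, aabbabba, AY#)
  read a, top A: go to q_0, push ε → (q_0, abbabba, Y#)
  read a, top Y: go to q_1, push X → (q_1, bbabba, X#)
  read b, top X: go to q_2, push AA → (q_2, babba, AA#)
  read b, top A: go to q_0, push YA → (q_0, abba, YAA#)
  read a, top Y: go to q_1, push X → (q_1, bba, XAA#)
  read b, top X: go to q_2, push AA → (q_2, ba, AAAA#)
  read b, top A: go to q_0, push YA → (q_0, a, YAAAA#)
  read a, top Y: go to q_1, push X → (q_1, ε, XAAAA#)
All input consumed in state q_1 with stack XAAAA#.

XAAAA#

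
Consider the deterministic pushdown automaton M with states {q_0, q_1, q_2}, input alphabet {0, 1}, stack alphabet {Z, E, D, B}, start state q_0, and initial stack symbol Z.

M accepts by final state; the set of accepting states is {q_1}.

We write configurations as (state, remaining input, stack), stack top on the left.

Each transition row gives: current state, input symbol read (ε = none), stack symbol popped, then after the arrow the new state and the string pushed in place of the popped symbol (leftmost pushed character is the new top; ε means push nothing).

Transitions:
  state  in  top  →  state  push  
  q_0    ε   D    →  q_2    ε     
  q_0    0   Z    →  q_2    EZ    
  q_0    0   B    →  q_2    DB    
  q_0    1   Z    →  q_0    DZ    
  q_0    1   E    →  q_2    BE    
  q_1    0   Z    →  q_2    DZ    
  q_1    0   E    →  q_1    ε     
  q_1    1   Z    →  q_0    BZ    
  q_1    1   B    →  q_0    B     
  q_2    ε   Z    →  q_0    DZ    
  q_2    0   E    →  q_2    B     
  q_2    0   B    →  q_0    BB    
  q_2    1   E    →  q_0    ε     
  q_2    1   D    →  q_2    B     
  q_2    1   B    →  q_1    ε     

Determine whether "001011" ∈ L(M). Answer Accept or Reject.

Accept

(q_0, 001011, Z)
  read 0, top Z: go to q_2, push EZ → (q_2, 01011, EZ)
  read 0, top E: go to q_2, push B → (q_2, 1011, BZ)
  read 1, top B: go to q_1, push ε → (q_1, 011, Z)
  read 0, top Z: go to q_2, push DZ → (q_2, 11, DZ)
  read 1, top D: go to q_2, push B → (q_2, 1, BZ)
  read 1, top B: go to q_1, push ε → (q_1, ε, Z)
All input consumed; state q_1 ∈ F.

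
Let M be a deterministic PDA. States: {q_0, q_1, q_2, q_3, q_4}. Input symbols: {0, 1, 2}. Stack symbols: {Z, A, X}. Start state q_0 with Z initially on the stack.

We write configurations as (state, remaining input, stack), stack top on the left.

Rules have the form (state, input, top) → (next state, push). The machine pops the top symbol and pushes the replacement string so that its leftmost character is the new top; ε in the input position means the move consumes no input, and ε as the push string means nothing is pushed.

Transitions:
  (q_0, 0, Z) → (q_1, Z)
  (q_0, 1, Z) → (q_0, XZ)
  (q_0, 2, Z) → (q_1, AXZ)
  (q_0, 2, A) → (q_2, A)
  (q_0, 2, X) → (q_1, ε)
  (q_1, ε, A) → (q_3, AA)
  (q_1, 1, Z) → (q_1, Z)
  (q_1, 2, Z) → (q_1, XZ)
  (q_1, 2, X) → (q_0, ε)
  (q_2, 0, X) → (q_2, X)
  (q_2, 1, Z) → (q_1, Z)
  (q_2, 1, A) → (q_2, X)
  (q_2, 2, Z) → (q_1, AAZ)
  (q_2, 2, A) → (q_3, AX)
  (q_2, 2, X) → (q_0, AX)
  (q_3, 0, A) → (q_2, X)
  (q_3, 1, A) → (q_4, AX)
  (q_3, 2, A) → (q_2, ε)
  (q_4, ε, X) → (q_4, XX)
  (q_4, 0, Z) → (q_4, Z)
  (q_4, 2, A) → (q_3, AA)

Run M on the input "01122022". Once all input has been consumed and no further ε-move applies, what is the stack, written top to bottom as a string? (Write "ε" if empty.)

Z

(q_0, 01122022, Z)
  read 0, top Z: go to q_1, push Z → (q_1, 1122022, Z)
  read 1, top Z: go to q_1, push Z → (q_1, 122022, Z)
  read 1, top Z: go to q_1, push Z → (q_1, 22022, Z)
  read 2, top Z: go to q_1, push XZ → (q_1, 2022, XZ)
  read 2, top X: go to q_0, push ε → (q_0, 022, Z)
  read 0, top Z: go to q_1, push Z → (q_1, 22, Z)
  read 2, top Z: go to q_1, push XZ → (q_1, 2, XZ)
  read 2, top X: go to q_0, push ε → (q_0, ε, Z)
All input consumed in state q_0 with stack Z.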